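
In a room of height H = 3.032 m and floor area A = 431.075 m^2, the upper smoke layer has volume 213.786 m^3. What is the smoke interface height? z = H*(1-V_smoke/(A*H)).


V/(A*H) = 0.16357
1 - 0.16357 = 0.83643
z = 3.032 * 0.83643 = 2.5361 m

2.5361 m


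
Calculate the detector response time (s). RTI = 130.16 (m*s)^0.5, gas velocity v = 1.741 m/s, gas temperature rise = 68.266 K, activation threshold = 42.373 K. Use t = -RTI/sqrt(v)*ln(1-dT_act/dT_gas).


dT_act/dT_gas = 0.62070
ln(1 - 0.62070) = -0.96944
t = -130.16 / sqrt(1.741) * -0.96944 = 95.631 s

95.631 s


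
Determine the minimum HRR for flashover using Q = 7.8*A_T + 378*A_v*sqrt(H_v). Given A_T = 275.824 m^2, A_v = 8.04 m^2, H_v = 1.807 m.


7.8*A_T = 2151.4
sqrt(H_v) = 1.3442
378*A_v*sqrt(H_v) = 4085.3
Q = 2151.4 + 4085.3 = 6236.8 kW

6236.8 kW


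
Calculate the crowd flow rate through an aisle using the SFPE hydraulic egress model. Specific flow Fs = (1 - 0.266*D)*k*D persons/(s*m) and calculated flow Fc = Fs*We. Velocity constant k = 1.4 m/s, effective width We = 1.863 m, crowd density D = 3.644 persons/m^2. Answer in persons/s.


1 - 0.266*D = 1 - 0.266*3.644 = 0.030696
Fs = 0.030696 * 1.4 * 3.644 = 0.15660 persons/(s*m)
Fc = 0.15660 * 1.863 = 0.29174 persons/s

0.29174 persons/s


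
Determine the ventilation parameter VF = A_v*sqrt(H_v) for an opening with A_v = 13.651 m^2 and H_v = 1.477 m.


sqrt(H_v) = 1.2153
VF = 13.651 * 1.2153 = 16.590 m^(5/2)

16.590 m^(5/2)


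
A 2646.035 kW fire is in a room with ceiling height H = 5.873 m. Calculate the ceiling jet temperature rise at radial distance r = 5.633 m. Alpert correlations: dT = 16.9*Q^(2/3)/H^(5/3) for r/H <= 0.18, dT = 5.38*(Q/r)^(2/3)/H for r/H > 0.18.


r/H = 5.633 / 5.873 = 0.95914
r/H > 0.18, so dT = 5.38*(Q/r)^(2/3)/H
Q/r = 469.74
(Q/r)^(2/3) = 60.428
dT = 5.38 * 60.428 / 5.873 = 55.355 K

55.355 K


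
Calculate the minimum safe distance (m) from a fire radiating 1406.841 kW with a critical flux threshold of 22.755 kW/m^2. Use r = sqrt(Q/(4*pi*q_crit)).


4*pi*q_crit = 285.95
Q/(4*pi*q_crit) = 4.9199
r = sqrt(4.9199) = 2.2181 m

2.2181 m


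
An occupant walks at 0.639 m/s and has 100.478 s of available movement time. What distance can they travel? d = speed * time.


d = 0.639 * 100.478 = 64.205 m

64.205 m


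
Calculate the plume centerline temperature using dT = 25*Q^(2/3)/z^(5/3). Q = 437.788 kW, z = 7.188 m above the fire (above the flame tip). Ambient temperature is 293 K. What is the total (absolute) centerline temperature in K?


Q^(2/3) = 57.656
z^(5/3) = 26.772
dT = 25 * 57.656 / 26.772 = 53.840 K
T = 293 + 53.840 = 346.84 K

346.84 K


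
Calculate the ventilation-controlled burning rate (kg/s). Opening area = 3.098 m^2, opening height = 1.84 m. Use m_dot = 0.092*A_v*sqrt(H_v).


sqrt(H_v) = 1.3565
m_dot = 0.092 * 3.098 * 1.3565 = 0.38661 kg/s

0.38661 kg/s


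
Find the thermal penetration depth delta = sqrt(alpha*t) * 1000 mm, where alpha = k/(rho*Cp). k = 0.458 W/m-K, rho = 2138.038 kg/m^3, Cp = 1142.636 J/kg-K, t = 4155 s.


alpha = 0.458 / (2138.038 * 1142.636) = 1.8747e-07 m^2/s
alpha * t = 0.00077896
delta = sqrt(0.00077896) * 1000 = 27.910 mm

27.910 mm


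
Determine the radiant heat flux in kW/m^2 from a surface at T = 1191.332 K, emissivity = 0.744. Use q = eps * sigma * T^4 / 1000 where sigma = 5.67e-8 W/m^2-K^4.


T^4 = 2.0143e+12
q = 0.744 * 5.67e-8 * 2.0143e+12 / 1000 = 84.974 kW/m^2

84.974 kW/m^2


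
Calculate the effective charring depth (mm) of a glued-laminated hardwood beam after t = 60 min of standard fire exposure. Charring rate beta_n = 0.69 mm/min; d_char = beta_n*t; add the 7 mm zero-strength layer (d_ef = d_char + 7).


d_char = 0.69 * 60 = 41.4 mm
d_ef = 41.4 + 1.0*7 = 48.4 mm

48.4 mm


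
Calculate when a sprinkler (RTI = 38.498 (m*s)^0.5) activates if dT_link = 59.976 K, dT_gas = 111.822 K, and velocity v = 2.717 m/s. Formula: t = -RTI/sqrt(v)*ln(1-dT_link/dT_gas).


dT_link/dT_gas = 0.53635
ln(1 - 0.53635) = -0.76863
t = -38.498 / sqrt(2.717) * -0.76863 = 17.952 s

17.952 s


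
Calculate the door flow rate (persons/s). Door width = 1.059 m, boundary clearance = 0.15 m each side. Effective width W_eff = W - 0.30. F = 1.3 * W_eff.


W_eff = 1.059 - 0.30 = 0.759 m
F = 1.3 * 0.759 = 0.98670 persons/s

0.98670 persons/s


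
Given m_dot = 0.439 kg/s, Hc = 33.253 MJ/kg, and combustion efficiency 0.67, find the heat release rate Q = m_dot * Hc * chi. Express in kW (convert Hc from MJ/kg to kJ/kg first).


Hc = 33.253 MJ/kg = 33.253 * 1000 kJ/kg = 33253 kJ/kg
Q = 0.439 kg/s * 33253 kJ/kg * 0.67 = 9780.7 kW

9780.7 kW


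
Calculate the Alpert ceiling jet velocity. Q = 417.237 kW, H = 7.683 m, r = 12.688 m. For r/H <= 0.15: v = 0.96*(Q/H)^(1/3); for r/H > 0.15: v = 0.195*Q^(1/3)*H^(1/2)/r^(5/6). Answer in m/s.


r/H = 12.688 / 7.683 = 1.6514
r/H > 0.15, so v = 0.195*Q^(1/3)*H^(1/2)/r^(5/6)
Q^(1/3) = 7.4724
H^(1/2) = 2.7718
r^(5/6) = 8.3080
v = 0.195 * 7.4724 * 2.7718 / 8.3080 = 0.48615 m/s

0.48615 m/s


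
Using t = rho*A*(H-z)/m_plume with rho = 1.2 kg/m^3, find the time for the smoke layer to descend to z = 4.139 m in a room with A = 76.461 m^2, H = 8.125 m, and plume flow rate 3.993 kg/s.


H - z = 3.986 m
t = 1.2 * 76.461 * 3.986 / 3.993 = 91.592 s

91.592 s


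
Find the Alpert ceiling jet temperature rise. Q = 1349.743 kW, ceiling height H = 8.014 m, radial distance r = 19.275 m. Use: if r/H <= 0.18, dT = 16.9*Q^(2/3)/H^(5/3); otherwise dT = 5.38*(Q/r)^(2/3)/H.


r/H = 19.275 / 8.014 = 2.4052
r/H > 0.18, so dT = 5.38*(Q/r)^(2/3)/H
Q/r = 70.026
(Q/r)^(2/3) = 16.989
dT = 5.38 * 16.989 / 8.014 = 11.405 K

11.405 K


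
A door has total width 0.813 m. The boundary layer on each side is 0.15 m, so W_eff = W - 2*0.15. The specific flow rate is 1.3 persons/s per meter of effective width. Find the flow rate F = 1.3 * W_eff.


W_eff = 0.813 - 0.30 = 0.513 m
F = 1.3 * 0.513 = 0.66690 persons/s

0.66690 persons/s


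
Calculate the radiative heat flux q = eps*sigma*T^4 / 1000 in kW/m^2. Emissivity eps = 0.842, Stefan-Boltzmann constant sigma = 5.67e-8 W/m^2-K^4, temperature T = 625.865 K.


T^4 = 1.5343e+11
q = 0.842 * 5.67e-8 * 1.5343e+11 / 1000 = 7.3252 kW/m^2

7.3252 kW/m^2


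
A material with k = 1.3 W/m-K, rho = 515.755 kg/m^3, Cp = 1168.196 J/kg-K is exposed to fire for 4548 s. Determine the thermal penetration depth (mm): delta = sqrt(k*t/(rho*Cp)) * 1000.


alpha = 1.3 / (515.755 * 1168.196) = 2.1577e-06 m^2/s
alpha * t = 0.0098131
delta = sqrt(0.0098131) * 1000 = 99.061 mm

99.061 mm


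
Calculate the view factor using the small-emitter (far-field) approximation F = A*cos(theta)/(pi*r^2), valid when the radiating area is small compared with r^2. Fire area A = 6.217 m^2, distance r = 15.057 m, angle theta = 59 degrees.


cos(59 deg) = 0.51504
pi*r^2 = 712.24
F = 6.217 * 0.51504 / 712.24 = 0.0044957

0.0044957


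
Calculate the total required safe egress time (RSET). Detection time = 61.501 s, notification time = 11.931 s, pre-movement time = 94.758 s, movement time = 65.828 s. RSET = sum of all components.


Total = 61.501 + 11.931 + 94.758 + 65.828 = 234.018 s

234.018 s


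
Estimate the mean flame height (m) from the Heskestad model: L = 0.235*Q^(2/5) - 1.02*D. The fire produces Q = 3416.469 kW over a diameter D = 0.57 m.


Q^(2/5) = 25.908
0.235 * Q^(2/5) = 6.0883
1.02 * D = 0.58140
L = 5.5069 m

5.5069 m


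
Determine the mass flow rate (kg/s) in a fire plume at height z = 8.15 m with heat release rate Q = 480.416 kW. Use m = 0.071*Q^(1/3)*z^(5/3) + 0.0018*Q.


Q^(1/3) = 7.8320
z^(5/3) = 33.006
First term = 0.071 * 7.8320 * 33.006 = 18.354
Second term = 0.0018 * 480.416 = 0.86475
m = 19.219 kg/s

19.219 kg/s


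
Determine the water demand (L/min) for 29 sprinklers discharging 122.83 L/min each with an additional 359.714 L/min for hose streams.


Sprinkler demand = 29 * 122.83 = 3562.07 L/min
Total = 3562.07 + 359.714 = 3921.784 L/min

3921.784 L/min


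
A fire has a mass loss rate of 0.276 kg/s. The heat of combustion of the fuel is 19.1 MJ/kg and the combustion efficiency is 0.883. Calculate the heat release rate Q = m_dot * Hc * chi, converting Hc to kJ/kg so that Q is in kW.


Hc = 19.1 MJ/kg = 19.1 * 1000 kJ/kg = 19100 kJ/kg
Q = 0.276 kg/s * 19100 kJ/kg * 0.883 = 4654.8 kW

4654.8 kW


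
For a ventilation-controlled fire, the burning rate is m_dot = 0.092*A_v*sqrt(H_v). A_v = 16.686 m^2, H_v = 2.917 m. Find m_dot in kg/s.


sqrt(H_v) = 1.7079
m_dot = 0.092 * 16.686 * 1.7079 = 2.6219 kg/s

2.6219 kg/s


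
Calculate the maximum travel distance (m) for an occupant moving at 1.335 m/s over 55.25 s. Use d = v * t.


d = 1.335 * 55.25 = 73.759 m

73.759 m


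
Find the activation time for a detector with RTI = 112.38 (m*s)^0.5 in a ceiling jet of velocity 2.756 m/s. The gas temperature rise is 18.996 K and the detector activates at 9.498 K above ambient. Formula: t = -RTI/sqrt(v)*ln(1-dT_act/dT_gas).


dT_act/dT_gas = 0.5
ln(1 - 0.5) = -0.69315
t = -112.38 / sqrt(2.756) * -0.69315 = 46.922 s

46.922 s


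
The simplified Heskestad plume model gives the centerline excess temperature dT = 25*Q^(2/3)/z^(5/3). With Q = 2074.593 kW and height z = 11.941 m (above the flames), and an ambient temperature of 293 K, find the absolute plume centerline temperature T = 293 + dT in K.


Q^(2/3) = 162.66
z^(5/3) = 62.383
dT = 25 * 162.66 / 62.383 = 65.187 K
T = 293 + 65.187 = 358.19 K

358.19 K


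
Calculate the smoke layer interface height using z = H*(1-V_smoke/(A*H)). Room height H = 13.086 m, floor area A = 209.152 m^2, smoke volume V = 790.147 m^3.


V/(A*H) = 0.28869
1 - 0.28869 = 0.71131
z = 13.086 * 0.71131 = 9.3081 m

9.3081 m


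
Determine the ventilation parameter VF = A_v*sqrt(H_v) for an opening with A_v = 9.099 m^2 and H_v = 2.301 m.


sqrt(H_v) = 1.5169
VF = 9.099 * 1.5169 = 13.802 m^(5/2)

13.802 m^(5/2)


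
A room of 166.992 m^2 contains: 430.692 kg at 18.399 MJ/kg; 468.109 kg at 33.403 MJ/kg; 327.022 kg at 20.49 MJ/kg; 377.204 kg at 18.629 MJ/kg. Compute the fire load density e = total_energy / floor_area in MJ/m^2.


Total energy = 430.692*18.399 + 468.109*33.403 + 327.022*20.49 + 377.204*18.629
= 7924.302 + 15636.24 + 6700.681 + 7026.933
= 37288.16 MJ
e = 37288.16 / 166.992 = 223.29 MJ/m^2

223.29 MJ/m^2


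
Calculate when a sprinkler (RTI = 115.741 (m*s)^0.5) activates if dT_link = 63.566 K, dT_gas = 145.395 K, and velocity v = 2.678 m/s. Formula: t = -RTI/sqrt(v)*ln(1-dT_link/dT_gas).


dT_link/dT_gas = 0.43720
ln(1 - 0.43720) = -0.57482
t = -115.741 / sqrt(2.678) * -0.57482 = 40.655 s

40.655 s


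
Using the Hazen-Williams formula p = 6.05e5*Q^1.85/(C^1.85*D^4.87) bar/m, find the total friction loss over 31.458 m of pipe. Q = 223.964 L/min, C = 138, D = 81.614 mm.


Q^1.85 = 22276
C^1.85 = 9094.4
D^4.87 = 2.0431e+09
p/m = 0.00072530 bar/m
p_total = 0.00072530 * 31.458 = 0.022816 bar

0.022816 bar


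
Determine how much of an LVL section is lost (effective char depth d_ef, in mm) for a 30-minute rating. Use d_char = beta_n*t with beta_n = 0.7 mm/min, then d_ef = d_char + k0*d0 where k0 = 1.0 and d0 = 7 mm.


d_char = 0.7 * 30 = 21 mm
d_ef = 21 + 1.0*7 = 28 mm

28 mm


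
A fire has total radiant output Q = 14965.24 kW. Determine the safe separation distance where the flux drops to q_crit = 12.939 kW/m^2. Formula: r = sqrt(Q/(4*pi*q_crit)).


4*pi*q_crit = 162.60
Q/(4*pi*q_crit) = 92.039
r = sqrt(92.039) = 9.5937 m

9.5937 m


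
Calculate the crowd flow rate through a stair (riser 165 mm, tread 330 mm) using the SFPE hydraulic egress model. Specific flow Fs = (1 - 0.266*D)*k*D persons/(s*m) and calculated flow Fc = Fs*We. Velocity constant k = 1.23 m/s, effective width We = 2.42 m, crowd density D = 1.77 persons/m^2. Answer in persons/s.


1 - 0.266*D = 1 - 0.266*1.77 = 0.52918
Fs = 0.52918 * 1.23 * 1.77 = 1.1521 persons/(s*m)
Fc = 1.1521 * 2.42 = 2.7880 persons/s

2.7880 persons/s


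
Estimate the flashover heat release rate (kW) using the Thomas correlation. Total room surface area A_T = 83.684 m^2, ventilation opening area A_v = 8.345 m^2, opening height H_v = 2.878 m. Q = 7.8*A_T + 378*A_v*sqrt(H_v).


7.8*A_T = 652.74
sqrt(H_v) = 1.6965
378*A_v*sqrt(H_v) = 5351.4
Q = 652.74 + 5351.4 = 6004.1 kW

6004.1 kW


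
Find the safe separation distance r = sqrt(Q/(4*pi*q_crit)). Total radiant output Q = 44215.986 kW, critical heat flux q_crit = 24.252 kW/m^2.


4*pi*q_crit = 304.76
Q/(4*pi*q_crit) = 145.08
r = sqrt(145.08) = 12.045 m

12.045 m


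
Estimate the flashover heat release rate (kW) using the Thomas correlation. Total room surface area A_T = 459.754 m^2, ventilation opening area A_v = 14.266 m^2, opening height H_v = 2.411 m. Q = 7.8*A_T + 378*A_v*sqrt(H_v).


7.8*A_T = 3586.1
sqrt(H_v) = 1.5527
378*A_v*sqrt(H_v) = 8373.2
Q = 3586.1 + 8373.2 = 11959 kW

11959 kW


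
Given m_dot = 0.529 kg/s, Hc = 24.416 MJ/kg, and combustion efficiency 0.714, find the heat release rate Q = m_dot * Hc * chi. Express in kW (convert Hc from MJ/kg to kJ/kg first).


Hc = 24.416 MJ/kg = 24.416 * 1000 kJ/kg = 24416 kJ/kg
Q = 0.529 kg/s * 24416 kJ/kg * 0.714 = 9222.1 kW

9222.1 kW


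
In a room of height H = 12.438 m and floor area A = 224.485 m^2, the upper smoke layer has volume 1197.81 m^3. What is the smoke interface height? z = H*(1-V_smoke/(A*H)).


V/(A*H) = 0.42899
1 - 0.42899 = 0.57101
z = 12.438 * 0.57101 = 7.1022 m

7.1022 m


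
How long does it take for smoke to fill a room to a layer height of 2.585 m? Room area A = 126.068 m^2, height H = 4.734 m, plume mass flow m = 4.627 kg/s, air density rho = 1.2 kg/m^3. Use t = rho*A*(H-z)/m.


H - z = 2.149 m
t = 1.2 * 126.068 * 2.149 / 4.627 = 70.262 s

70.262 s


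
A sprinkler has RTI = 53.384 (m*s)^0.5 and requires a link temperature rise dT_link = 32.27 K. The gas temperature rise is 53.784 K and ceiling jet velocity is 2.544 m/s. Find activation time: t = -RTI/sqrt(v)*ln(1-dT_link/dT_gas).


dT_link/dT_gas = 0.59999
ln(1 - 0.59999) = -0.91627
t = -53.384 / sqrt(2.544) * -0.91627 = 30.667 s

30.667 s


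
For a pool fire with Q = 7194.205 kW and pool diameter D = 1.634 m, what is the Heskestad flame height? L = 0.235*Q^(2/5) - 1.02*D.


Q^(2/5) = 34.897
0.235 * Q^(2/5) = 8.2009
1.02 * D = 1.6667
L = 6.5342 m

6.5342 m


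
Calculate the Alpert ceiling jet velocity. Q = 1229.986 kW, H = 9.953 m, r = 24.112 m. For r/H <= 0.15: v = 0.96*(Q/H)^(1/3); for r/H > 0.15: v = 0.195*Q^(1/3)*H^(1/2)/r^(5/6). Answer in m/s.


r/H = 24.112 / 9.953 = 2.4226
r/H > 0.15, so v = 0.195*Q^(1/3)*H^(1/2)/r^(5/6)
Q^(1/3) = 10.714
H^(1/2) = 3.1548
r^(5/6) = 14.186
v = 0.195 * 10.714 * 3.1548 / 14.186 = 0.46464 m/s

0.46464 m/s


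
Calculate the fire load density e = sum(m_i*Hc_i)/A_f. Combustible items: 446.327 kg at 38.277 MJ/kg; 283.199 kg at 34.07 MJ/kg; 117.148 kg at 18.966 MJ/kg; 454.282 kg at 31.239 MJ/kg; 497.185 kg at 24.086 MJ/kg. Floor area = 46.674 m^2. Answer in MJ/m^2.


Total energy = 446.327*38.277 + 283.199*34.07 + 117.148*18.966 + 454.282*31.239 + 497.185*24.086
= 17084.06 + 9648.590 + 2221.829 + 14191.32 + 11975.20
= 55120.99 MJ
e = 55120.99 / 46.674 = 1181.0 MJ/m^2

1181.0 MJ/m^2


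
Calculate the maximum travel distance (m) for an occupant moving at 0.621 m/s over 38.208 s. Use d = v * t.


d = 0.621 * 38.208 = 23.727 m

23.727 m


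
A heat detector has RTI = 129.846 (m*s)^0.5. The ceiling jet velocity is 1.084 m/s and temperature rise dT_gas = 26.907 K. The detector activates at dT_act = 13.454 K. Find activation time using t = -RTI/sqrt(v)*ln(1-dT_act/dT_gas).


dT_act/dT_gas = 0.50002
ln(1 - 0.50002) = -0.69318
t = -129.846 / sqrt(1.084) * -0.69318 = 86.450 s

86.450 s


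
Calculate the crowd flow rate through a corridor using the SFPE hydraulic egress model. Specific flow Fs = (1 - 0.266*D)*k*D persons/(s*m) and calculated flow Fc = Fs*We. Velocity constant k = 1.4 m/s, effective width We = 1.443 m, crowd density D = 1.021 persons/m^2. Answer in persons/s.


1 - 0.266*D = 1 - 0.266*1.021 = 0.72841
Fs = 0.72841 * 1.4 * 1.021 = 1.0412 persons/(s*m)
Fc = 1.0412 * 1.443 = 1.5024 persons/s

1.5024 persons/s


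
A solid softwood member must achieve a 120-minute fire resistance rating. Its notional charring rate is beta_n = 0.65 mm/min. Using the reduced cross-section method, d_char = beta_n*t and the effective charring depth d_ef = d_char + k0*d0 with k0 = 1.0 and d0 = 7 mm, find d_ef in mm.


d_char = 0.65 * 120 = 78 mm
d_ef = 78 + 1.0*7 = 85 mm

85 mm


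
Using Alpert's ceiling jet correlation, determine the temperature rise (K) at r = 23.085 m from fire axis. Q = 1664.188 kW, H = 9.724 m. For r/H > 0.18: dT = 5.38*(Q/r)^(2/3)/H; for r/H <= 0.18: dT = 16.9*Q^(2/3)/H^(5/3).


r/H = 23.085 / 9.724 = 2.3740
r/H > 0.18, so dT = 5.38*(Q/r)^(2/3)/H
Q/r = 72.090
(Q/r)^(2/3) = 17.321
dT = 5.38 * 17.321 / 9.724 = 9.5834 K

9.5834 K


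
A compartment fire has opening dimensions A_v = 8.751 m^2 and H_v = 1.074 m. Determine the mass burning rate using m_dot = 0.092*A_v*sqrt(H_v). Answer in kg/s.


sqrt(H_v) = 1.0363
m_dot = 0.092 * 8.751 * 1.0363 = 0.83435 kg/s

0.83435 kg/s


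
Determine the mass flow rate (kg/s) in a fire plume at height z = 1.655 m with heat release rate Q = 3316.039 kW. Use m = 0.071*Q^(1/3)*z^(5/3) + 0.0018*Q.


Q^(1/3) = 14.912
z^(5/3) = 2.3156
First term = 0.071 * 14.912 * 2.3156 = 2.4517
Second term = 0.0018 * 3316.039 = 5.9689
m = 8.4205 kg/s

8.4205 kg/s


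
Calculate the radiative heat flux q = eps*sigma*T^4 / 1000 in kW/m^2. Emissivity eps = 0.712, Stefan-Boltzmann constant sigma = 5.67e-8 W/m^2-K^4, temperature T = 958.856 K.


T^4 = 8.4531e+11
q = 0.712 * 5.67e-8 * 8.4531e+11 / 1000 = 34.125 kW/m^2

34.125 kW/m^2


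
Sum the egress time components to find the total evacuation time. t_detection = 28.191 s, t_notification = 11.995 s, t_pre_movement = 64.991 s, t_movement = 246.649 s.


Total = 28.191 + 11.995 + 64.991 + 246.649 = 351.826 s

351.826 s


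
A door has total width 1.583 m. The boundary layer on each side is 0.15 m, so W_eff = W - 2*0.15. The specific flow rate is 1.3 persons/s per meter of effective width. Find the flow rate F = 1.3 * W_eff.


W_eff = 1.583 - 0.30 = 1.283 m
F = 1.3 * 1.283 = 1.6679 persons/s

1.6679 persons/s


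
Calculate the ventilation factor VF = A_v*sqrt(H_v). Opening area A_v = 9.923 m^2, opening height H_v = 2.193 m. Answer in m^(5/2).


sqrt(H_v) = 1.4809
VF = 9.923 * 1.4809 = 14.695 m^(5/2)

14.695 m^(5/2)


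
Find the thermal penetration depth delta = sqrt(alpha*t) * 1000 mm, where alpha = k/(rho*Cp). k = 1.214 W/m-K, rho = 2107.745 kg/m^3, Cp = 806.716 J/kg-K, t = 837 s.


alpha = 1.214 / (2107.745 * 806.716) = 7.1397e-07 m^2/s
alpha * t = 0.00059759
delta = sqrt(0.00059759) * 1000 = 24.446 mm

24.446 mm


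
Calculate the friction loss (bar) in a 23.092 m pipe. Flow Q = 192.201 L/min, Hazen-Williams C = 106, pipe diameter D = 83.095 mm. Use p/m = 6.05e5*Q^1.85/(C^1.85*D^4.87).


Q^1.85 = 16786
C^1.85 = 5582.3
D^4.87 = 2.2301e+09
p/m = 0.00081575 bar/m
p_total = 0.00081575 * 23.092 = 0.018837 bar

0.018837 bar


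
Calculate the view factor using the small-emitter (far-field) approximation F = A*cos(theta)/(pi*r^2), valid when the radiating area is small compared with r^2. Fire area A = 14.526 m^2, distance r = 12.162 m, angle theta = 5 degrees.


cos(5 deg) = 0.99619
pi*r^2 = 464.69
F = 14.526 * 0.99619 / 464.69 = 0.031141

0.031141


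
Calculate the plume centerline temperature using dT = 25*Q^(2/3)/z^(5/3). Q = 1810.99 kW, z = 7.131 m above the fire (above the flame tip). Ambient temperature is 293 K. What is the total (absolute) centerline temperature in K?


Q^(2/3) = 148.57
z^(5/3) = 26.419
dT = 25 * 148.57 / 26.419 = 140.59 K
T = 293 + 140.59 = 433.59 K

433.59 K


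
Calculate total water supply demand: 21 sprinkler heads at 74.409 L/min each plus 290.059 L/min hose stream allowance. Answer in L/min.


Sprinkler demand = 21 * 74.409 = 1562.589 L/min
Total = 1562.589 + 290.059 = 1852.648 L/min

1852.648 L/min


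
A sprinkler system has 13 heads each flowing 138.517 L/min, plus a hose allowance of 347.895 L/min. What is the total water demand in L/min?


Sprinkler demand = 13 * 138.517 = 1800.721 L/min
Total = 1800.721 + 347.895 = 2148.616 L/min

2148.616 L/min


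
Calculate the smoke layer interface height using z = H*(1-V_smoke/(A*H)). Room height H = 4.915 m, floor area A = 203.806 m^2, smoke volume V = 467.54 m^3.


V/(A*H) = 0.46674
1 - 0.46674 = 0.53326
z = 4.915 * 0.53326 = 2.6210 m

2.6210 m


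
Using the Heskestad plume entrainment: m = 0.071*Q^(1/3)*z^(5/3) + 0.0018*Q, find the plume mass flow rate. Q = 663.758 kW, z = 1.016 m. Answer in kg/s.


Q^(1/3) = 8.7231
z^(5/3) = 1.0268
First term = 0.071 * 8.7231 * 1.0268 = 0.63594
Second term = 0.0018 * 663.758 = 1.1948
m = 1.8307 kg/s

1.8307 kg/s


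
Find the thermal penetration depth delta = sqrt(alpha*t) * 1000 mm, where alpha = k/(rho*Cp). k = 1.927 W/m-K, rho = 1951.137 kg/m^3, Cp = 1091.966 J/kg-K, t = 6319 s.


alpha = 1.927 / (1951.137 * 1091.966) = 9.0445e-07 m^2/s
alpha * t = 0.0057152
delta = sqrt(0.0057152) * 1000 = 75.599 mm

75.599 mm


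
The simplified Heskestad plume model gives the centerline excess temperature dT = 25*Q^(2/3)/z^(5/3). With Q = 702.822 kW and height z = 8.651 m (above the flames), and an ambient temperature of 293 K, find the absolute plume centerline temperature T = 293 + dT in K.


Q^(2/3) = 79.049
z^(5/3) = 36.457
dT = 25 * 79.049 / 36.457 = 54.208 K
T = 293 + 54.208 = 347.21 K

347.21 K


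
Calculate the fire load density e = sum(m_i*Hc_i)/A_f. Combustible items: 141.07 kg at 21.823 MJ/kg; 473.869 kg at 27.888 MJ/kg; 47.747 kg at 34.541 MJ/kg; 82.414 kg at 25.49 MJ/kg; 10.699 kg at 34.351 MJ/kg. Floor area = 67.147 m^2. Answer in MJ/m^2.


Total energy = 141.07*21.823 + 473.869*27.888 + 47.747*34.541 + 82.414*25.49 + 10.699*34.351
= 3078.571 + 13215.26 + 1649.229 + 2100.733 + 367.5213
= 20411.31 MJ
e = 20411.31 / 67.147 = 303.98 MJ/m^2

303.98 MJ/m^2


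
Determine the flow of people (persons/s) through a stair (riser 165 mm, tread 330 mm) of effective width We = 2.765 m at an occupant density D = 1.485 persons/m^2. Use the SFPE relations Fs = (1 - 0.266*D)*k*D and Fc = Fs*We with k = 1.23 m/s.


1 - 0.266*D = 1 - 0.266*1.485 = 0.60499
Fs = 0.60499 * 1.23 * 1.485 = 1.1050 persons/(s*m)
Fc = 1.1050 * 2.765 = 3.0554 persons/s

3.0554 persons/s


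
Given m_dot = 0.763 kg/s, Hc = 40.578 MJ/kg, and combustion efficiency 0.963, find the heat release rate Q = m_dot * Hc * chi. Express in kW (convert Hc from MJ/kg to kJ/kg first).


Hc = 40.578 MJ/kg = 40.578 * 1000 kJ/kg = 40578 kJ/kg
Q = 0.763 kg/s * 40578 kJ/kg * 0.963 = 29815 kW

29815 kW


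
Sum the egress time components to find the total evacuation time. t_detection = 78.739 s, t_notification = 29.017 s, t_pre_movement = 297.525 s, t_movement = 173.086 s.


Total = 78.739 + 29.017 + 297.525 + 173.086 = 578.367 s

578.367 s


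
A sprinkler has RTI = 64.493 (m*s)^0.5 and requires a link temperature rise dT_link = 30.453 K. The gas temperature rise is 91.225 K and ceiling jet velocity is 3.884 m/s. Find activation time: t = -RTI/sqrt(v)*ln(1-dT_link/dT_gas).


dT_link/dT_gas = 0.33382
ln(1 - 0.33382) = -0.40620
t = -64.493 / sqrt(3.884) * -0.40620 = 13.293 s

13.293 s


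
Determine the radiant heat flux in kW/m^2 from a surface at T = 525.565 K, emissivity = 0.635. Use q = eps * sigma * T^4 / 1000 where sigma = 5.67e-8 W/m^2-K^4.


T^4 = 7.6297e+10
q = 0.635 * 5.67e-8 * 7.6297e+10 / 1000 = 2.7470 kW/m^2

2.7470 kW/m^2


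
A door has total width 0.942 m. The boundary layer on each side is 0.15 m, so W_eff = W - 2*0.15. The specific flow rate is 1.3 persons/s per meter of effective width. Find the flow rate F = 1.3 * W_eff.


W_eff = 0.942 - 0.30 = 0.642 m
F = 1.3 * 0.642 = 0.83460 persons/s

0.83460 persons/s


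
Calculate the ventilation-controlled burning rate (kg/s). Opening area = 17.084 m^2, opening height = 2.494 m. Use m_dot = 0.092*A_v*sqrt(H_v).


sqrt(H_v) = 1.5792
m_dot = 0.092 * 17.084 * 1.5792 = 2.4821 kg/s

2.4821 kg/s


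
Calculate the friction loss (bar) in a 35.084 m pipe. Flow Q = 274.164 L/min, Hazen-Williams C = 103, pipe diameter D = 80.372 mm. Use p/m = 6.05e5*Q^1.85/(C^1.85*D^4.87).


Q^1.85 = 32383
C^1.85 = 5293.6
D^4.87 = 1.8961e+09
p/m = 0.0019519 bar/m
p_total = 0.0019519 * 35.084 = 0.068482 bar

0.068482 bar


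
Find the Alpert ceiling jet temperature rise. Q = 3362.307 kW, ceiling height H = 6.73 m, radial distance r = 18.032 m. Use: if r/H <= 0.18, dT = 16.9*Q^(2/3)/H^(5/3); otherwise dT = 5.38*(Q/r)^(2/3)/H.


r/H = 18.032 / 6.73 = 2.6793
r/H > 0.18, so dT = 5.38*(Q/r)^(2/3)/H
Q/r = 186.46
(Q/r)^(2/3) = 32.638
dT = 5.38 * 32.638 / 6.73 = 26.091 K

26.091 K


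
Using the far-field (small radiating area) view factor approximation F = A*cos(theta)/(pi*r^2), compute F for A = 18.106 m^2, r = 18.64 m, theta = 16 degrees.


cos(16 deg) = 0.96126
pi*r^2 = 1091.5
F = 18.106 * 0.96126 / 1091.5 = 0.015945

0.015945


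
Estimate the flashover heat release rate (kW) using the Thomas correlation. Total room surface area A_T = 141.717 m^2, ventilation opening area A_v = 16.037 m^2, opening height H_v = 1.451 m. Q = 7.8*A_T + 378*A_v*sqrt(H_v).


7.8*A_T = 1105.4
sqrt(H_v) = 1.2046
378*A_v*sqrt(H_v) = 7302.1
Q = 1105.4 + 7302.1 = 8407.5 kW

8407.5 kW


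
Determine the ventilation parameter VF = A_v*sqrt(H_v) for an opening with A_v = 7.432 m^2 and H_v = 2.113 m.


sqrt(H_v) = 1.4536
VF = 7.432 * 1.4536 = 10.803 m^(5/2)

10.803 m^(5/2)


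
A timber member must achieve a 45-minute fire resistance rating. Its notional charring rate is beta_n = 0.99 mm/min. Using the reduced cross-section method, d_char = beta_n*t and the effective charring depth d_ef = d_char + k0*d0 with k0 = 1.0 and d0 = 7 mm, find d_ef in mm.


d_char = 0.99 * 45 = 44.55 mm
d_ef = 44.55 + 1.0*7 = 51.55 mm

51.55 mm


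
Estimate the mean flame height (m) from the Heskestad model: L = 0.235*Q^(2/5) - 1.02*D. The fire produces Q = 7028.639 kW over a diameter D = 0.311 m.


Q^(2/5) = 34.574
0.235 * Q^(2/5) = 8.1249
1.02 * D = 0.31722
L = 7.8076 m

7.8076 m


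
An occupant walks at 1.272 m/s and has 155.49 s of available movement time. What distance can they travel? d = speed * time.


d = 1.272 * 155.49 = 197.78 m

197.78 m


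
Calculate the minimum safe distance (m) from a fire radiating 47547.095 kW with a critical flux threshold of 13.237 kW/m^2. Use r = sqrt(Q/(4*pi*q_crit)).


4*pi*q_crit = 166.34
Q/(4*pi*q_crit) = 285.84
r = sqrt(285.84) = 16.907 m

16.907 m


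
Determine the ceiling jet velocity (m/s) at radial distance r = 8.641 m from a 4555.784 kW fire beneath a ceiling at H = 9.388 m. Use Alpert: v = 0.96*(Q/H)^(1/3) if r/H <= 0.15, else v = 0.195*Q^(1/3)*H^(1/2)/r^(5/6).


r/H = 8.641 / 9.388 = 0.92043
r/H > 0.15, so v = 0.195*Q^(1/3)*H^(1/2)/r^(5/6)
Q^(1/3) = 16.578
H^(1/2) = 3.0640
r^(5/6) = 6.0321
v = 0.195 * 16.578 * 3.0640 / 6.0321 = 1.6420 m/s

1.6420 m/s


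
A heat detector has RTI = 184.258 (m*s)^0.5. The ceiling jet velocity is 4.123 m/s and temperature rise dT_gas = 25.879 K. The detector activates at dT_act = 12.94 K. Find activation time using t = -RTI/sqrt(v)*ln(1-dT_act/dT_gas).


dT_act/dT_gas = 0.50002
ln(1 - 0.50002) = -0.69319
t = -184.258 / sqrt(4.123) * -0.69319 = 62.903 s

62.903 s


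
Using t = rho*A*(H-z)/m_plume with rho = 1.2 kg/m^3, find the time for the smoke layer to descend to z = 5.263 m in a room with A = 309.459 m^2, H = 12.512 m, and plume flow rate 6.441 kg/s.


H - z = 7.249 m
t = 1.2 * 309.459 * 7.249 / 6.441 = 417.94 s

417.94 s


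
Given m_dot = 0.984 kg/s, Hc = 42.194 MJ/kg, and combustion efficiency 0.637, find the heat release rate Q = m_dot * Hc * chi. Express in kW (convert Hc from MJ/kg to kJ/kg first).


Hc = 42.194 MJ/kg = 42.194 * 1000 kJ/kg = 42194 kJ/kg
Q = 0.984 kg/s * 42194 kJ/kg * 0.637 = 26448 kW

26448 kW


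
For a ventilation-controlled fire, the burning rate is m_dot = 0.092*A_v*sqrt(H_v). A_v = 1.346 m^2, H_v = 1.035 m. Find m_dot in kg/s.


sqrt(H_v) = 1.0173
m_dot = 0.092 * 1.346 * 1.0173 = 0.12598 kg/s

0.12598 kg/s


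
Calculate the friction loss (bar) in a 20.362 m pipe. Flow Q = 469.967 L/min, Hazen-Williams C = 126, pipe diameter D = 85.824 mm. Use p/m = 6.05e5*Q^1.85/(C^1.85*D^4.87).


Q^1.85 = 87766
C^1.85 = 7685.7
D^4.87 = 2.6102e+09
p/m = 0.0026468 bar/m
p_total = 0.0026468 * 20.362 = 0.053894 bar

0.053894 bar


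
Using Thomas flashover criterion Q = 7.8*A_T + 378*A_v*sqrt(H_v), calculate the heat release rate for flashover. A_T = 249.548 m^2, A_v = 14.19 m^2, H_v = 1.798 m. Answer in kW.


7.8*A_T = 1946.5
sqrt(H_v) = 1.3409
378*A_v*sqrt(H_v) = 7192.3
Q = 1946.5 + 7192.3 = 9138.8 kW

9138.8 kW


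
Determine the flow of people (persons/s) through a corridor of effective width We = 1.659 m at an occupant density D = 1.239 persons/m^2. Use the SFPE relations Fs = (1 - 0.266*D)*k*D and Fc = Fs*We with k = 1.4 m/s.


1 - 0.266*D = 1 - 0.266*1.239 = 0.67043
Fs = 0.67043 * 1.4 * 1.239 = 1.1629 persons/(s*m)
Fc = 1.1629 * 1.659 = 1.9293 persons/s

1.9293 persons/s


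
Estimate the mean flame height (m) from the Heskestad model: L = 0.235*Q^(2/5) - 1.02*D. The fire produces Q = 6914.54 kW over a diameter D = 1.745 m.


Q^(2/5) = 34.348
0.235 * Q^(2/5) = 8.0719
1.02 * D = 1.7799
L = 6.2920 m

6.2920 m


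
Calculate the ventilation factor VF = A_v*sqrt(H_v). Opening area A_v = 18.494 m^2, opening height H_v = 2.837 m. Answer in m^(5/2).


sqrt(H_v) = 1.6843
VF = 18.494 * 1.6843 = 31.150 m^(5/2)

31.150 m^(5/2)


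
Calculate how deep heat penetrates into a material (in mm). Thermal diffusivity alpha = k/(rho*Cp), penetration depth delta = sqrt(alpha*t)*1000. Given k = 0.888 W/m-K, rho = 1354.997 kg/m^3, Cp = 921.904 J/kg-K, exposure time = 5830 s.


alpha = 0.888 / (1354.997 * 921.904) = 7.1087e-07 m^2/s
alpha * t = 0.0041444
delta = sqrt(0.0041444) * 1000 = 64.377 mm

64.377 mm


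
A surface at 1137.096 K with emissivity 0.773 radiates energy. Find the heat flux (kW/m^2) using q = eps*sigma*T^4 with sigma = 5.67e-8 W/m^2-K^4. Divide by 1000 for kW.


T^4 = 1.6718e+12
q = 0.773 * 5.67e-8 * 1.6718e+12 / 1000 = 73.274 kW/m^2

73.274 kW/m^2


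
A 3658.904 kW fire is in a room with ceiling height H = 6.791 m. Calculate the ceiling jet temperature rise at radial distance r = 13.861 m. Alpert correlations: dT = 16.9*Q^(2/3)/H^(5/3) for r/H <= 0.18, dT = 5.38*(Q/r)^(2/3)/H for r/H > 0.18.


r/H = 13.861 / 6.791 = 2.0411
r/H > 0.18, so dT = 5.38*(Q/r)^(2/3)/H
Q/r = 263.97
(Q/r)^(2/3) = 41.150
dT = 5.38 * 41.150 / 6.791 = 32.600 K

32.600 K


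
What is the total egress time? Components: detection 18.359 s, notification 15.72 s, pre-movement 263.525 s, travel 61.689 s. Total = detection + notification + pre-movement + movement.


Total = 18.359 + 15.72 + 263.525 + 61.689 = 359.293 s

359.293 s


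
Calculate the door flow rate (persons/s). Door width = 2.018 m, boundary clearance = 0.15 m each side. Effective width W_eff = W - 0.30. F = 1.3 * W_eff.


W_eff = 2.018 - 0.30 = 1.718 m
F = 1.3 * 1.718 = 2.2334 persons/s

2.2334 persons/s


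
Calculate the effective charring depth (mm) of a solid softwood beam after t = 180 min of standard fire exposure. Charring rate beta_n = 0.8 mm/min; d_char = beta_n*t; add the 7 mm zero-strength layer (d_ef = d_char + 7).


d_char = 0.8 * 180 = 144 mm
d_ef = 144 + 1.0*7 = 151 mm

151 mm


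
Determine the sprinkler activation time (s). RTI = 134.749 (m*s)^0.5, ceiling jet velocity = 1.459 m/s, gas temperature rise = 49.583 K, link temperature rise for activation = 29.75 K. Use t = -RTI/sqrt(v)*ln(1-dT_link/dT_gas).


dT_link/dT_gas = 0.60000
ln(1 - 0.60000) = -0.91630
t = -134.749 / sqrt(1.459) * -0.91630 = 102.22 s

102.22 s


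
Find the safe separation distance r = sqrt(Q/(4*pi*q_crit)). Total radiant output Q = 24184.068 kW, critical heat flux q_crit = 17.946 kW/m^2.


4*pi*q_crit = 225.52
Q/(4*pi*q_crit) = 107.24
r = sqrt(107.24) = 10.356 m

10.356 m


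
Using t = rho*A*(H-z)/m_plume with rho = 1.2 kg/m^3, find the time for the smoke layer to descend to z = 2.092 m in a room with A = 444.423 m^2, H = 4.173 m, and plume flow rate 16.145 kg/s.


H - z = 2.081 m
t = 1.2 * 444.423 * 2.081 / 16.145 = 68.740 s

68.740 s


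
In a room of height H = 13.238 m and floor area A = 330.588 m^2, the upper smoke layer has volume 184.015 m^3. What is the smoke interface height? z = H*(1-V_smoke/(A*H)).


V/(A*H) = 0.042048
1 - 0.042048 = 0.95795
z = 13.238 * 0.95795 = 12.681 m

12.681 m


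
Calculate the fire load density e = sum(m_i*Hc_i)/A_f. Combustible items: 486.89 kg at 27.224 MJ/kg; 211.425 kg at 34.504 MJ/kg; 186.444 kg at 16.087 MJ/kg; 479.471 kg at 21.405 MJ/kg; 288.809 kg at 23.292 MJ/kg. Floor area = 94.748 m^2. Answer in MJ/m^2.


Total energy = 486.89*27.224 + 211.425*34.504 + 186.444*16.087 + 479.471*21.405 + 288.809*23.292
= 13255.09 + 7295.008 + 2999.325 + 10263.08 + 6726.939
= 40539.44 MJ
e = 40539.44 / 94.748 = 427.87 MJ/m^2

427.87 MJ/m^2


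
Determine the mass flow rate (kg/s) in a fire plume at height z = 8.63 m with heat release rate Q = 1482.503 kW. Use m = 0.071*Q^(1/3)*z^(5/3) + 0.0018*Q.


Q^(1/3) = 11.402
z^(5/3) = 36.309
First term = 0.071 * 11.402 * 36.309 = 29.395
Second term = 0.0018 * 1482.503 = 2.6685
m = 32.064 kg/s

32.064 kg/s


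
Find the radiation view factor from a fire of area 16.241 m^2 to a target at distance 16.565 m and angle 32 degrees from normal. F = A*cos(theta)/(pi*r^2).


cos(32 deg) = 0.84805
pi*r^2 = 862.05
F = 16.241 * 0.84805 / 862.05 = 0.015977

0.015977


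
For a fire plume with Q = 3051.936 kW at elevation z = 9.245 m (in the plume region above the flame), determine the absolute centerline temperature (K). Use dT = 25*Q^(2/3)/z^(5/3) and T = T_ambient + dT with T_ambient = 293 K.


Q^(2/3) = 210.40
z^(5/3) = 40.723
dT = 25 * 210.40 / 40.723 = 129.17 K
T = 293 + 129.17 = 422.17 K

422.17 K


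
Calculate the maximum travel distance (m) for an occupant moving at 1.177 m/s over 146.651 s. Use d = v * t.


d = 1.177 * 146.651 = 172.61 m

172.61 m


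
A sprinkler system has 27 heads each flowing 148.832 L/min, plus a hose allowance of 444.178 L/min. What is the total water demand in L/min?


Sprinkler demand = 27 * 148.832 = 4018.464 L/min
Total = 4018.464 + 444.178 = 4462.642 L/min

4462.642 L/min


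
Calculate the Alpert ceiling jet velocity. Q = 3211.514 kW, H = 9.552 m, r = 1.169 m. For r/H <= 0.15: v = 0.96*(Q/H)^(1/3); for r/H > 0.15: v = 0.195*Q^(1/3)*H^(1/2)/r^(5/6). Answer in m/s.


r/H = 1.169 / 9.552 = 0.12238
r/H <= 0.15, so v = 0.96*(Q/H)^(1/3)
Q/H = 336.21
(Q/H)^(1/3) = 6.9535
v = 0.96 * 6.9535 = 6.6754 m/s

6.6754 m/s


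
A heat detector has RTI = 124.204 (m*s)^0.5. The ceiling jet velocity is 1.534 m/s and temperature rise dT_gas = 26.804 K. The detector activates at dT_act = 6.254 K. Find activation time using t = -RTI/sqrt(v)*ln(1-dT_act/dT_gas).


dT_act/dT_gas = 0.23332
ln(1 - 0.23332) = -0.26569
t = -124.204 / sqrt(1.534) * -0.26569 = 26.644 s

26.644 s


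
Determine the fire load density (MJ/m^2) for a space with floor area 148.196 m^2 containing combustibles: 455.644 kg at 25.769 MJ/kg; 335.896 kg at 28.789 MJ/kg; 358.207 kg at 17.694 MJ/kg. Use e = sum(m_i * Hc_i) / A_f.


Total energy = 455.644*25.769 + 335.896*28.789 + 358.207*17.694
= 11741.49 + 9670.110 + 6338.115
= 27749.71 MJ
e = 27749.71 / 148.196 = 187.25 MJ/m^2

187.25 MJ/m^2


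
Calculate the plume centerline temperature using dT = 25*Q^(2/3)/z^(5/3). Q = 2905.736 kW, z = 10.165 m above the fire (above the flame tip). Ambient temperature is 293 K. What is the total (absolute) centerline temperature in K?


Q^(2/3) = 203.63
z^(5/3) = 47.699
dT = 25 * 203.63 / 47.699 = 106.72 K
T = 293 + 106.72 = 399.72 K

399.72 K


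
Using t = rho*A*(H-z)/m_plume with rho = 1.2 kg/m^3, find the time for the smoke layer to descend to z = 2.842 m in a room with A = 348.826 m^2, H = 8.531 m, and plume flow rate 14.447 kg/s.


H - z = 5.689 m
t = 1.2 * 348.826 * 5.689 / 14.447 = 164.83 s

164.83 s


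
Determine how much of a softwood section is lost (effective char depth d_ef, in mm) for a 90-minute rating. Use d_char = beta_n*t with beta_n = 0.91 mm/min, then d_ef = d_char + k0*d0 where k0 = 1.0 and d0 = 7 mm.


d_char = 0.91 * 90 = 81.9 mm
d_ef = 81.9 + 1.0*7 = 88.9 mm

88.9 mm


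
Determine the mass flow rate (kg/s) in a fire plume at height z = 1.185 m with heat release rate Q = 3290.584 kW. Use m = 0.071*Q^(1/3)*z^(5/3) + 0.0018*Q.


Q^(1/3) = 14.874
z^(5/3) = 1.3270
First term = 0.071 * 14.874 * 1.3270 = 1.4013
Second term = 0.0018 * 3290.584 = 5.9231
m = 7.3244 kg/s

7.3244 kg/s


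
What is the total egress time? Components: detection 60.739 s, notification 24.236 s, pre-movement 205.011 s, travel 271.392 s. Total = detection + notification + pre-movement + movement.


Total = 60.739 + 24.236 + 205.011 + 271.392 = 561.378 s

561.378 s


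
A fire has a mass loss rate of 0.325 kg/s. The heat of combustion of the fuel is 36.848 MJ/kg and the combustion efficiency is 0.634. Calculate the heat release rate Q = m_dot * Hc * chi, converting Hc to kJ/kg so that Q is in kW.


Hc = 36.848 MJ/kg = 36.848 * 1000 kJ/kg = 36848 kJ/kg
Q = 0.325 kg/s * 36848 kJ/kg * 0.634 = 7592.5 kW

7592.5 kW


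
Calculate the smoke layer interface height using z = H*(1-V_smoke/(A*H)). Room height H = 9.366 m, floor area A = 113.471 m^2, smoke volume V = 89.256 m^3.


V/(A*H) = 0.083984
1 - 0.083984 = 0.91602
z = 9.366 * 0.91602 = 8.5794 m

8.5794 m


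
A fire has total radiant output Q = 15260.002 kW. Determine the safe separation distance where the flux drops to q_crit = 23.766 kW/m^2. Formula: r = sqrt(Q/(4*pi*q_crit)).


4*pi*q_crit = 298.65
Q/(4*pi*q_crit) = 51.096
r = sqrt(51.096) = 7.1482 m

7.1482 m


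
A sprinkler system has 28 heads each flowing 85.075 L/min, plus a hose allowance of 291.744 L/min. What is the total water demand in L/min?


Sprinkler demand = 28 * 85.075 = 2382.1 L/min
Total = 2382.1 + 291.744 = 2673.844 L/min

2673.844 L/min


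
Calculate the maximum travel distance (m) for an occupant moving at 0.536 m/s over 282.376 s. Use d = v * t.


d = 0.536 * 282.376 = 151.35 m

151.35 m


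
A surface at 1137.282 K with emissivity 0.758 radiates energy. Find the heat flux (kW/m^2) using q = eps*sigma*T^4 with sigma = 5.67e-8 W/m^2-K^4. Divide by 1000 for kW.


T^4 = 1.6729e+12
q = 0.758 * 5.67e-8 * 1.6729e+12 / 1000 = 71.899 kW/m^2

71.899 kW/m^2


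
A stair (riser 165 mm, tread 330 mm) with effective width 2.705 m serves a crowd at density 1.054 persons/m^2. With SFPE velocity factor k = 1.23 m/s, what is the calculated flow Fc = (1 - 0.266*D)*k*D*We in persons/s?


1 - 0.266*D = 1 - 0.266*1.054 = 0.71964
Fs = 0.71964 * 1.23 * 1.054 = 0.93295 persons/(s*m)
Fc = 0.93295 * 2.705 = 2.5236 persons/s

2.5236 persons/s


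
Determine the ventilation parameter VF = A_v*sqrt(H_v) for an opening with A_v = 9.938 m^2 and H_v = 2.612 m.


sqrt(H_v) = 1.6162
VF = 9.938 * 1.6162 = 16.061 m^(5/2)

16.061 m^(5/2)


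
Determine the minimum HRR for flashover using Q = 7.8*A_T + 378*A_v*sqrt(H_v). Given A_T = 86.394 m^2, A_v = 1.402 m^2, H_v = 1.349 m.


7.8*A_T = 673.87
sqrt(H_v) = 1.1615
378*A_v*sqrt(H_v) = 615.53
Q = 673.87 + 615.53 = 1289.4 kW

1289.4 kW


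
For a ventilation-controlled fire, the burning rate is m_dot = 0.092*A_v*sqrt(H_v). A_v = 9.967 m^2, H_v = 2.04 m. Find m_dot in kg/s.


sqrt(H_v) = 1.4283
m_dot = 0.092 * 9.967 * 1.4283 = 1.3097 kg/s

1.3097 kg/s


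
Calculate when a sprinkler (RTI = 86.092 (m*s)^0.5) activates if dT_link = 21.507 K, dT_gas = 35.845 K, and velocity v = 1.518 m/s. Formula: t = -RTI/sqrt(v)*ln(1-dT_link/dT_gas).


dT_link/dT_gas = 0.6
ln(1 - 0.6) = -0.91629
t = -86.092 / sqrt(1.518) * -0.91629 = 64.027 s

64.027 s
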